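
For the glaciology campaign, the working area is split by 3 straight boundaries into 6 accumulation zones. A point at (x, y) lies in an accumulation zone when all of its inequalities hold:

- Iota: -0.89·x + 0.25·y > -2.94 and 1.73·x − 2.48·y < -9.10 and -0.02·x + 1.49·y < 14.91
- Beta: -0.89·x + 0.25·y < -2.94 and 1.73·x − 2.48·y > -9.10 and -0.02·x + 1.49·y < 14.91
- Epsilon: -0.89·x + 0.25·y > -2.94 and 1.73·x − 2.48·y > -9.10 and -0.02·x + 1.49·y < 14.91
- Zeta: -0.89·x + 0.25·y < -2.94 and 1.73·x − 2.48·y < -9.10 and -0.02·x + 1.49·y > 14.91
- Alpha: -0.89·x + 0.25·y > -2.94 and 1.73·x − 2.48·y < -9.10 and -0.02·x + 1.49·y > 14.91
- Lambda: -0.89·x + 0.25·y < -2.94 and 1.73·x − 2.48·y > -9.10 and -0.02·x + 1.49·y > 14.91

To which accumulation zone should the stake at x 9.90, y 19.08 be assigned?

-0.89·9.90 + 0.25·19.08 = -4.041, which is < -2.94
1.73·9.90 − 2.48·19.08 = -30.191, which is < -9.10
-0.02·9.90 + 1.49·19.08 = 28.231, which is > 14.91
This sign pattern matches Zeta.

Zeta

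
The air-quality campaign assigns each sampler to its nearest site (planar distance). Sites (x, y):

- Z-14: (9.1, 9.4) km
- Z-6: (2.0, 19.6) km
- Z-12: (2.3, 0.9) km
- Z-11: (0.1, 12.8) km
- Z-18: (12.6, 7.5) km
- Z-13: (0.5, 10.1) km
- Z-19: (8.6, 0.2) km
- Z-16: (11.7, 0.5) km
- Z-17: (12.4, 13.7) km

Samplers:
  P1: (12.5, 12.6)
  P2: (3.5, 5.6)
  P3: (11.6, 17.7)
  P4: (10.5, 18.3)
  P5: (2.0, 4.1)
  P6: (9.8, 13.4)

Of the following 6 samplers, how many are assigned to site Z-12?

P1 → Z-17
P2 → Z-12
P3 → Z-17
P4 → Z-17
P5 → Z-12
P6 → Z-17
2 of the 6 go to Z-12.

2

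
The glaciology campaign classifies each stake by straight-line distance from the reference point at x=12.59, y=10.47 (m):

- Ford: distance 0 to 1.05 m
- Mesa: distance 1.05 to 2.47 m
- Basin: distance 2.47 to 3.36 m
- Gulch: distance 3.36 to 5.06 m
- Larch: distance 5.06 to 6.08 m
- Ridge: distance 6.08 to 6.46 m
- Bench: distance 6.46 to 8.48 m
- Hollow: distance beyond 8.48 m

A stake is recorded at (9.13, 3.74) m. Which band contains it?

Distance = √((9.13−12.59)² + (3.74−10.47)²) = √(11.972 + 45.293) = 7.567 m.
6.46 ≤ 7.567 < 8.48 → Bench.

Bench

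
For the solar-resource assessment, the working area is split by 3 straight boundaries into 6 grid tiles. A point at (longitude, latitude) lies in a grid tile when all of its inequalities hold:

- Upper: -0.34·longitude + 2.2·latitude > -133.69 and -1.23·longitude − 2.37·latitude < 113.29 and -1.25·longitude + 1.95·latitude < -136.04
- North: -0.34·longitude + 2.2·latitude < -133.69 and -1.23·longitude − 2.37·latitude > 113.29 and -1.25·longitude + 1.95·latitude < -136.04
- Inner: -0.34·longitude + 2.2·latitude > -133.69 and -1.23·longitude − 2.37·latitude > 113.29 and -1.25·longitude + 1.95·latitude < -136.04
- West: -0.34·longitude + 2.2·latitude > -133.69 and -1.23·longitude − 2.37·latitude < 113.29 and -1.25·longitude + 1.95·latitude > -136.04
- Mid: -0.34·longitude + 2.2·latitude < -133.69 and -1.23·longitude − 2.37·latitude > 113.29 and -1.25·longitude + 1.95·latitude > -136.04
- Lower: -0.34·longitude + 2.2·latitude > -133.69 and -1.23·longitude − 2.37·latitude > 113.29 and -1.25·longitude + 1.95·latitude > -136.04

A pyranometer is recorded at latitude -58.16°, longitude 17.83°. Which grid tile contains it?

-0.34·17.83 + 2.2·-58.16 = -134.014, which is < -133.69
-1.23·17.83 − 2.37·-58.16 = 115.908, which is > 113.29
-1.25·17.83 + 1.95·-58.16 = -135.700, which is > -136.04
This sign pattern matches Mid.

Mid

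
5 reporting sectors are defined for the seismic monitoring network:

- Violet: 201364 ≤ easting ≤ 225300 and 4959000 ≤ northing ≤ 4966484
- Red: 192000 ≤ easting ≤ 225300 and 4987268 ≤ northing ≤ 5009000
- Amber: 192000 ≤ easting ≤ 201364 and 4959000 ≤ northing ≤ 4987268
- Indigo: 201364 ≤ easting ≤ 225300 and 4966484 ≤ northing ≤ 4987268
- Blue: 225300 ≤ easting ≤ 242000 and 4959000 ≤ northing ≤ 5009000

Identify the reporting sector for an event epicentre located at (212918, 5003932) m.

Red

The point has easting = 212918 and northing = 5003932.
Only Red satisfies 192000 ≤ easting ≤ 225300 and 4987268 ≤ northing ≤ 5009000.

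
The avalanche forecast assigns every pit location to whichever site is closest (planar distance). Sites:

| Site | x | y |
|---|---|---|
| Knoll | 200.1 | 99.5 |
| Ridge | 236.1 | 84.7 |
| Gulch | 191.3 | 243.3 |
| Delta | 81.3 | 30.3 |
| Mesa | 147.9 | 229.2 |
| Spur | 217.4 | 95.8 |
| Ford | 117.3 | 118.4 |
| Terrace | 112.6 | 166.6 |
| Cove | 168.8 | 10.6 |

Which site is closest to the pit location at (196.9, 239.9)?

Squared distances to each site:
Knoll: 19722.400; Ridge: 25623.680; Gulch: 42.920; Delta: 57295.520; Mesa: 2515.490; Spur: 21185.060; Ford: 21098.410; Terrace: 12479.380; Cove: 53368.100.
Minimum at Gulch.

Gulch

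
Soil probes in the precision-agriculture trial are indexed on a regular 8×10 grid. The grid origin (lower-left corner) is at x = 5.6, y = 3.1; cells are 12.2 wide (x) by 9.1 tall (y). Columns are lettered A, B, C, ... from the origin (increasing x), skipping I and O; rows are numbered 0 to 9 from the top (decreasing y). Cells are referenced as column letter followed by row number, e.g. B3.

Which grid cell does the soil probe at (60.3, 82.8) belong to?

Column index: ⌊(60.3 − 5.6) / 12.2⌋ = ⌊4.484⌋ = 4 → column E
Row offset from origin: ⌊(82.8 − 3.1) / 9.1⌋ = ⌊8.758⌋ = 8 → row 1 (counted from top)

E1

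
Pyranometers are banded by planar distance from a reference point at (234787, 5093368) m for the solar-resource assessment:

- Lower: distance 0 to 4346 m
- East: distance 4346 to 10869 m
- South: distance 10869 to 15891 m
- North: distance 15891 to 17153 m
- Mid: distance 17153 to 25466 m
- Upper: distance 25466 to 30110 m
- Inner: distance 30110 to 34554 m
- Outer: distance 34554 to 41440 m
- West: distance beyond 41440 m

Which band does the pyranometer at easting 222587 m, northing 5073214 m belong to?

Mid

Distance = √((222587−234787)² + (5073214−5093368)²) = √(148840000.000 + 406183716.000) = 23558.941 m.
17153 ≤ 23558.941 < 25466 → Mid.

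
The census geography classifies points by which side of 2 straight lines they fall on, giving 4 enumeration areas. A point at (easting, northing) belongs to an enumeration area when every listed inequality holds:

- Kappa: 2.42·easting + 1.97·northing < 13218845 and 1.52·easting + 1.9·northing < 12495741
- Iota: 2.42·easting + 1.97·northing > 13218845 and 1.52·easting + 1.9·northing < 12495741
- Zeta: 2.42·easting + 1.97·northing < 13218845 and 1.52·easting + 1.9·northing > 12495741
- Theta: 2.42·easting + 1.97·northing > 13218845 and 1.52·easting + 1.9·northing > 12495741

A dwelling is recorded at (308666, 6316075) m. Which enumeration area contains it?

Kappa

2.42·308666 + 1.97·6316075 = 13189639.470, which is < 13218845
1.52·308666 + 1.9·6316075 = 12469714.820, which is < 12495741
This sign pattern matches Kappa.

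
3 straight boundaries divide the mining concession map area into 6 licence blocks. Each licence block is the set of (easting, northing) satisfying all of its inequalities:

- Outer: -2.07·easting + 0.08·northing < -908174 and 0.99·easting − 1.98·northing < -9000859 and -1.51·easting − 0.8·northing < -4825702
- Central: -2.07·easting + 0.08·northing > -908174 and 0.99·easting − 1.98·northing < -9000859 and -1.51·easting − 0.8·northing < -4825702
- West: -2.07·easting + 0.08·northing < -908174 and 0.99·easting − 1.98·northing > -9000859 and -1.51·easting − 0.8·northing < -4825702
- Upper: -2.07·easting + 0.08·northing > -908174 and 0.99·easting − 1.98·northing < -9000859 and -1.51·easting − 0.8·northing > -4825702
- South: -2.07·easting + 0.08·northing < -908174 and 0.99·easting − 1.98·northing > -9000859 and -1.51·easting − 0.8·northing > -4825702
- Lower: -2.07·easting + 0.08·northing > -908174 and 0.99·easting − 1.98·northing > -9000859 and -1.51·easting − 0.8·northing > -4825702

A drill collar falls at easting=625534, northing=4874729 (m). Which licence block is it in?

-2.07·625534 + 0.08·4874729 = -904877.060, which is > -908174
0.99·625534 − 1.98·4874729 = -9032684.760, which is < -9000859
-1.51·625534 − 0.8·4874729 = -4844339.540, which is < -4825702
This sign pattern matches Central.

Central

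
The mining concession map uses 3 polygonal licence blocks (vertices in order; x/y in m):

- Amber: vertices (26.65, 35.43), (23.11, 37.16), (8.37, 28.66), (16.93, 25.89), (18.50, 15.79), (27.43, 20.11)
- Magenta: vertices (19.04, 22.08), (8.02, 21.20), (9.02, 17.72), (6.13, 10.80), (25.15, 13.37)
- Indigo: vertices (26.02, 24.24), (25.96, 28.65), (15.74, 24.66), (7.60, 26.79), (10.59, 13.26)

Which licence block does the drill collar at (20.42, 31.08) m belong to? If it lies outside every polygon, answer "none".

Amber

Cast a ray rightward from (20.42, 31.08). For each polygon, the edges (by vertex number in listed order) whose endpoints lie on opposite sides of y = 31.08, where each meets that height, and whether that is right or left of the point:
Amber: 2–3 at x≈12.567 (left), 6–1 at x≈26.871 (right) → 1 crossing.
Magenta: no edge straddles that height → 0 crossings.
Indigo: no edge straddles that height → 0 crossings.
Only Amber has an odd count, so the point is inside Amber.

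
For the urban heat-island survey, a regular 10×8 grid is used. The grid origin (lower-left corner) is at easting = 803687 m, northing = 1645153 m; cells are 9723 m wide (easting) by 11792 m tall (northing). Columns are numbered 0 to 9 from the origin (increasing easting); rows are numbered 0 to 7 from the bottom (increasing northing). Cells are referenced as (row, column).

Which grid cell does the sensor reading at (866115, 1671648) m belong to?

Column index: ⌊(866115 − 803687) / 9723⌋ = ⌊6.421⌋ = 6
Row offset from origin: ⌊(1671648 − 1645153) / 11792⌋ = ⌊2.247⌋ = 2 → row 2

(2, 6)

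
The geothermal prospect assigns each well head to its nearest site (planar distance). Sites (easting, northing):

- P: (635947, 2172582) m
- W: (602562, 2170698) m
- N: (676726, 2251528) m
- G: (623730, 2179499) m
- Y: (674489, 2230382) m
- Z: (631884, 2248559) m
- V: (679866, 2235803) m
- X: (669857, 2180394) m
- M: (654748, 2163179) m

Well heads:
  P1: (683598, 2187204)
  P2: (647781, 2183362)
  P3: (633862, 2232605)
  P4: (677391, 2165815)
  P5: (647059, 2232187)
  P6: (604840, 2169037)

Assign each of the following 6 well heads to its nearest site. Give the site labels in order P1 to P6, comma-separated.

X, P, Z, X, Z, W

P1 → X (d²=235191181.00)
P2 → P (d²=256251956.00)
P3 → Z (d²=258442600.00)
P4 → X (d²=269308397.00)
P5 → Z (d²=498323009.00)
P6 → W (d²=7948205.00)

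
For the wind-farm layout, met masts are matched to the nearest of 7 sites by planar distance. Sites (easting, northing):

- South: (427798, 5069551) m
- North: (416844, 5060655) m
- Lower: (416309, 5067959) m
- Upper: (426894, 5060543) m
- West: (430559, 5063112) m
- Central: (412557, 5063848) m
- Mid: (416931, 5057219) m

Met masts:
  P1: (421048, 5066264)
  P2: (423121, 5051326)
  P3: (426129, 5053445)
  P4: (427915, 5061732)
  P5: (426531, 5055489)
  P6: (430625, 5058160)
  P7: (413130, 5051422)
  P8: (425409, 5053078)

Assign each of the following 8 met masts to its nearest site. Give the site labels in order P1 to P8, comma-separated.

P1 → Lower (d²=25331146.00)
P2 → Mid (d²=73043549.00)
P3 → Upper (d²=50966829.00)
P4 → Upper (d²=2456162.00)
P5 → Upper (d²=25674685.00)
P6 → Upper (d²=19599050.00)
P7 → Mid (d²=48052810.00)
P8 → Upper (d²=57931450.00)

Lower, Mid, Upper, Upper, Upper, Upper, Mid, Upper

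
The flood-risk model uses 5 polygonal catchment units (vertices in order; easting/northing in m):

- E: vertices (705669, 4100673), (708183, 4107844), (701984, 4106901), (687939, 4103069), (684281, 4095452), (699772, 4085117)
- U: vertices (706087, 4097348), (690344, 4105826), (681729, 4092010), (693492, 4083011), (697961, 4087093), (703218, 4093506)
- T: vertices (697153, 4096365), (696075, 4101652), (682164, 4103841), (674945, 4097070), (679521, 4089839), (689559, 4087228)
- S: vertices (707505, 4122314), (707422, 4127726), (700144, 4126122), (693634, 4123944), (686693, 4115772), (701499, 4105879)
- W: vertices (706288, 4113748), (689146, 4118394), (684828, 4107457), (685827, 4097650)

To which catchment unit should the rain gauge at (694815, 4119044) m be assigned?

S

Cast a ray rightward from (694815, 4119044). For each polygon, the edges (by vertex number in listed order) whose endpoints lie on opposite sides of northing = 4119044, where each meets that height, and whether that is right or left of the point:
E: no edge straddles that height → 0 crossings.
U: no edge straddles that height → 0 crossings.
T: no edge straddles that height → 0 crossings.
S: 4–5 at easting≈689472.1 (left), 6–1 at easting≈706310.0 (right) → 1 crossing.
W: no edge straddles that height → 0 crossings.
Only S has an odd count, so the point is inside S.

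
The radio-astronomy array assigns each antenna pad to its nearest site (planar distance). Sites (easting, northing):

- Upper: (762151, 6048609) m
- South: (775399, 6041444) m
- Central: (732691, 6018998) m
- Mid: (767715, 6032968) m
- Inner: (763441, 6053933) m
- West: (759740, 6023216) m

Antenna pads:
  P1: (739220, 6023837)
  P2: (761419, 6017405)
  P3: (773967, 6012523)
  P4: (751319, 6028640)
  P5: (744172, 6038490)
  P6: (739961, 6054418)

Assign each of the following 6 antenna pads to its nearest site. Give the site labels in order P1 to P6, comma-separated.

P1 → Central (d²=66043762.00)
P2 → West (d²=36586762.00)
P3 → West (d²=316747778.00)
P4 → West (d²=100333017.00)
P5 → Upper (d²=425638602.00)
P6 → Upper (d²=526140581.00)

Central, West, West, West, Upper, Upper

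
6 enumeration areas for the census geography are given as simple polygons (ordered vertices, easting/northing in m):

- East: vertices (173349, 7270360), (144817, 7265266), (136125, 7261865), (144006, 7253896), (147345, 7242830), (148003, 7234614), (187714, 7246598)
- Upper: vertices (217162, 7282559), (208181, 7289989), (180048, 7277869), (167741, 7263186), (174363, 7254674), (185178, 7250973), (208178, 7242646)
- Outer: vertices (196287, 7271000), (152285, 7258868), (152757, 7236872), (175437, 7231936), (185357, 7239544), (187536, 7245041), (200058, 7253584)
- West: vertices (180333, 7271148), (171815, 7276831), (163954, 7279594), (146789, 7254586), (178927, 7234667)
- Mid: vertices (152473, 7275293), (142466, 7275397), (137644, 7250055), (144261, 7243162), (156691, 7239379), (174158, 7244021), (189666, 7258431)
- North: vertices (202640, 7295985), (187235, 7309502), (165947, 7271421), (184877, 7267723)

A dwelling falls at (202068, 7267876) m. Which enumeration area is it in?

Upper

Cast a ray rightward from (202068, 7267876). For each polygon, the edges (by vertex number in listed order) whose endpoints lie on opposite sides of northing = 7267876, where each meets that height, and whether that is right or left of the point:
East: 1–2 at easting≈159435.9 (left), 7–1 at easting≈174850.7 (left) → 0 crossings.
Upper: 3–4 at easting≈171672.1 (left), 7–1 at easting≈213857.0 (right) → 1 crossing.
Outer: 1–2 at easting≈184956.4 (left), 7–1 at easting≈196963.4 (left) → 0 crossings.
West: 3–4 at easting≈155911.0 (left), 5–1 at easting≈180206.9 (left) → 0 crossings.
Mid: 2–3 at easting≈141034.9 (left), 7–1 at easting≈168832.9 (left) → 0 crossings.
North: 3–4 at easting≈184093.8 (left), 4–1 at easting≈184973.2 (left) → 0 crossings.
Only Upper has an odd count, so the point is inside Upper.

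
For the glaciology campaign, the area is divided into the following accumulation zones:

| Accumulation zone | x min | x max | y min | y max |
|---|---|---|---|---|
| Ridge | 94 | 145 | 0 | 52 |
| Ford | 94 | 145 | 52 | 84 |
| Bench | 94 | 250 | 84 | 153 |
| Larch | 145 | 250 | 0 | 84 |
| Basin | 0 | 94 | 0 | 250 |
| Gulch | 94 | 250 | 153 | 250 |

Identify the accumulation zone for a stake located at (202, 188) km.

The point has x = 202 and y = 188.
Only Gulch satisfies 94 ≤ x ≤ 250 and 153 ≤ y ≤ 250.

Gulch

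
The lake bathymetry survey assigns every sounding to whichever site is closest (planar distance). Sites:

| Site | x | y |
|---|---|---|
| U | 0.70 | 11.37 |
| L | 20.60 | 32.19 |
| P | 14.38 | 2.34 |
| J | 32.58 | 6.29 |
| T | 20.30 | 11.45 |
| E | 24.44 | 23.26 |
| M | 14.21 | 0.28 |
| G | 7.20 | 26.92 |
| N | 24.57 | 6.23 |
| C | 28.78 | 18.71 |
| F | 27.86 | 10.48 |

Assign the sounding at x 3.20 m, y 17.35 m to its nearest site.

U

Squared distances to each site:
U: 42.010; L: 522.986; P: 350.293; J: 985.508; T: 327.220; E: 486.066; M: 412.605; G: 107.585; N: 580.331; C: 656.186; F: 655.312.
Minimum at U.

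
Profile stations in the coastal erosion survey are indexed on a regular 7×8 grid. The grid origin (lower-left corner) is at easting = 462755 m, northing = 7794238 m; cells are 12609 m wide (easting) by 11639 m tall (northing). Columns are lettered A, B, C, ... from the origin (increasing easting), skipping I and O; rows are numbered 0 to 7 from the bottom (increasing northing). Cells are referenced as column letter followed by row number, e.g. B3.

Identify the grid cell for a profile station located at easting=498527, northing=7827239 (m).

C2

Column index: ⌊(498527 − 462755) / 12609⌋ = ⌊2.837⌋ = 2 → column C
Row offset from origin: ⌊(7827239 − 7794238) / 11639⌋ = ⌊2.835⌋ = 2 → row 2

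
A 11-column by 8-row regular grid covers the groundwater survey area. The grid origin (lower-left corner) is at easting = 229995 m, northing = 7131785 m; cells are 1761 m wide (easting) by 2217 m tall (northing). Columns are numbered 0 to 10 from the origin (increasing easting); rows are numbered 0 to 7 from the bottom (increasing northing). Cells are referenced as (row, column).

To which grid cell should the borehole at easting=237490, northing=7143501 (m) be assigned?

(5, 4)

Column index: ⌊(237490 − 229995) / 1761⌋ = ⌊4.256⌋ = 4
Row offset from origin: ⌊(7143501 − 7131785) / 2217⌋ = ⌊5.285⌋ = 5 → row 5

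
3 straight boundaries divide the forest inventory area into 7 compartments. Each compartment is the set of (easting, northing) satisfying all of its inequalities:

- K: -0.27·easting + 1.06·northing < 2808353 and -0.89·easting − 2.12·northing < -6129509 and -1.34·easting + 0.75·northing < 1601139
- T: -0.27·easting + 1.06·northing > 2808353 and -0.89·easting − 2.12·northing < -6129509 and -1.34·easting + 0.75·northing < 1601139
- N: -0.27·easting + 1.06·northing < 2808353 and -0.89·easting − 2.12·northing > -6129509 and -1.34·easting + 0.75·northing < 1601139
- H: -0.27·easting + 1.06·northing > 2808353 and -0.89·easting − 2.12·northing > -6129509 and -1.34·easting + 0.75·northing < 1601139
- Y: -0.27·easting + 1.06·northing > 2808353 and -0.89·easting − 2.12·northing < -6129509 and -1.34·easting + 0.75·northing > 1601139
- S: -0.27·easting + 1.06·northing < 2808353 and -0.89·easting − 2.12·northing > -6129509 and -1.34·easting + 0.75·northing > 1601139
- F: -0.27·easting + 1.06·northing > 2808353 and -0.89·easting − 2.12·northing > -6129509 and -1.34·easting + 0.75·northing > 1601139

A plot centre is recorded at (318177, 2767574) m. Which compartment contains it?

-0.27·318177 + 1.06·2767574 = 2847720.650, which is > 2808353
-0.89·318177 − 2.12·2767574 = -6150434.410, which is < -6129509
-1.34·318177 + 0.75·2767574 = 1649323.320, which is > 1601139
This sign pattern matches Y.

Y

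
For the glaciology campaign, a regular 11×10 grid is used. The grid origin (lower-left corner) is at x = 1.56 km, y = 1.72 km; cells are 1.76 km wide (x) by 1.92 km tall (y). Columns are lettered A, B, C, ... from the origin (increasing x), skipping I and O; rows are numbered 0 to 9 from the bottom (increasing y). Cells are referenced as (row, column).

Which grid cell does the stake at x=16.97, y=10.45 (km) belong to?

(4, J)

Column index: ⌊(16.97 − 1.56) / 1.76⌋ = ⌊8.756⌋ = 8 → column J
Row offset from origin: ⌊(10.45 − 1.72) / 1.92⌋ = ⌊4.547⌋ = 4 → row 4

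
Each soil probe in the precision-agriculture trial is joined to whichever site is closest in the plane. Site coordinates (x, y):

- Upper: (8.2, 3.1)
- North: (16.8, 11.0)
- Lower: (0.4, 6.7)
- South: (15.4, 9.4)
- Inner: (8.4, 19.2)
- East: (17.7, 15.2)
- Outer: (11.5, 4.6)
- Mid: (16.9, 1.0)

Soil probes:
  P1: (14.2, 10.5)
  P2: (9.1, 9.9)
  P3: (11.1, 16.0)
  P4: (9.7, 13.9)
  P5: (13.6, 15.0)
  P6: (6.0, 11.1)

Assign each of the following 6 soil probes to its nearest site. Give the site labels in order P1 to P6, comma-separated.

P1 → South (d²=2.65)
P2 → Outer (d²=33.85)
P3 → Inner (d²=17.53)
P4 → Inner (d²=29.78)
P5 → East (d²=16.85)
P6 → Lower (d²=50.72)

South, Outer, Inner, Inner, East, Lower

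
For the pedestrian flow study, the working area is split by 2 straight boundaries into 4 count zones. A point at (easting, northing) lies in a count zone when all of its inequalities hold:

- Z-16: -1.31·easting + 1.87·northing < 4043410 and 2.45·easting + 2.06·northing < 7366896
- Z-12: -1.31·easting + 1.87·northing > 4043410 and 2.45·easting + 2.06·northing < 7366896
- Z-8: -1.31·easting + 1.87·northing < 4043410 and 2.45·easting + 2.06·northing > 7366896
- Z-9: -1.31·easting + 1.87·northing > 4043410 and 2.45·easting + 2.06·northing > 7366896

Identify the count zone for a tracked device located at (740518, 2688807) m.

-1.31·740518 + 1.87·2688807 = 4057990.510, which is > 4043410
2.45·740518 + 2.06·2688807 = 7353211.520, which is < 7366896
This sign pattern matches Z-12.

Z-12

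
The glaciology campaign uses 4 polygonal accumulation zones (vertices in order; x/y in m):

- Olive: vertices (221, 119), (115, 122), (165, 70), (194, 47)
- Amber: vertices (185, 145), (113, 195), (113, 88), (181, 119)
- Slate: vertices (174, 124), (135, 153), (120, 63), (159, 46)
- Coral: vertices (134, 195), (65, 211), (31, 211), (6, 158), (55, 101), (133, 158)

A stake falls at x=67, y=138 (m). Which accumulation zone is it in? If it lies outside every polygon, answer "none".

Coral

Cast a ray rightward from (67, 138). For each polygon, the edges (by vertex number in listed order) whose endpoints lie on opposite sides of y = 138, where each meets that height, and whether that is right or left of the point:
Olive: no edge straddles that height → 0 crossings.
Amber: 2–3 at x≈113.0 (right), 4–1 at x≈183.9 (right) → 2 crossings.
Slate: 1–2 at x≈155.2 (right), 2–3 at x≈132.5 (right) → 2 crossings.
Coral: 4–5 at x≈23.2 (left), 5–6 at x≈105.6 (right) → 1 crossing.
Only Coral has an odd count, so the point is inside Coral.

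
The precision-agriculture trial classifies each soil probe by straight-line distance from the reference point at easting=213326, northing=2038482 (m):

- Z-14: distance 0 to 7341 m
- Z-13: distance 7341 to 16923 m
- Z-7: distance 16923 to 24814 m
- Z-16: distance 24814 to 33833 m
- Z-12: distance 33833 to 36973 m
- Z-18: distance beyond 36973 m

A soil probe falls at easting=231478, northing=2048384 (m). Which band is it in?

Z-7

Distance = √((231478−213326)² + (2048384−2038482)²) = √(329495104.000 + 98049604.000) = 20677.154 m.
16923 ≤ 20677.154 < 24814 → Z-7.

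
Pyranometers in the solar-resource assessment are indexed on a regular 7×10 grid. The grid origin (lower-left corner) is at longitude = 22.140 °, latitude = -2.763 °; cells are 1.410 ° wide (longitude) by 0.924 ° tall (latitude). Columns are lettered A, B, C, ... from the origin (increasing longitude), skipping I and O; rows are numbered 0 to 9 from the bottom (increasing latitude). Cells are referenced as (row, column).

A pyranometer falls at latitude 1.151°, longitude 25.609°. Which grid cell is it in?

(4, C)

Column index: ⌊(25.609 − 22.140) / 1.410⌋ = ⌊2.460⌋ = 2 → column C
Row offset from origin: ⌊(1.151 − -2.763) / 0.924⌋ = ⌊4.236⌋ = 4 → row 4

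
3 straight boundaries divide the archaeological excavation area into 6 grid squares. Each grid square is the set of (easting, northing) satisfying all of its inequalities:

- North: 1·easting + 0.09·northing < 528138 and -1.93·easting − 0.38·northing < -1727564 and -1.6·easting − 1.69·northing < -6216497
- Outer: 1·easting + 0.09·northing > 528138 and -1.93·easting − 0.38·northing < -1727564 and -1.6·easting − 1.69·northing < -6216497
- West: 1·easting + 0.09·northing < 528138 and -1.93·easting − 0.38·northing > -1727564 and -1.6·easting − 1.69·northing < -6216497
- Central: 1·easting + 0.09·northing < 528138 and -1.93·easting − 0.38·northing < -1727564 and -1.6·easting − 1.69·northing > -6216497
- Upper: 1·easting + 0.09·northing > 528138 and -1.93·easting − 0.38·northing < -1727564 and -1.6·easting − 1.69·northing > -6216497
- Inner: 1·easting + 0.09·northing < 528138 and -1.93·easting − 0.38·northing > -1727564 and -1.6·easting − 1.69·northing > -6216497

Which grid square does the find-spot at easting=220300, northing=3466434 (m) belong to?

Upper

1·220300 + 0.09·3466434 = 532279.060, which is > 528138
-1.93·220300 − 0.38·3466434 = -1742423.920, which is < -1727564
-1.6·220300 − 1.69·3466434 = -6210753.460, which is > -6216497
This sign pattern matches Upper.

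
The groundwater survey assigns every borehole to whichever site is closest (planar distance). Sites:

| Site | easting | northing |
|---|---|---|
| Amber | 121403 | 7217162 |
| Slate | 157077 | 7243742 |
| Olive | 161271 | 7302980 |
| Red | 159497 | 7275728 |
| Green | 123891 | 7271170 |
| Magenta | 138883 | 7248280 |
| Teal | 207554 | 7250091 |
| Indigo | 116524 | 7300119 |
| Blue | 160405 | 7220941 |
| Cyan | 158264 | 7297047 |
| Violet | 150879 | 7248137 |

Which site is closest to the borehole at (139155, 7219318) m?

Squared distances to each site:
Amber: 319781840.000; Slate: 917729860.000; Olive: 7488447700.000; Red: 3595885064.000; Green: 2921619600.000; Magenta: 838871428.000; Teal: 5625400730.000; Indigo: 7040963762.000; Blue: 454196629.000; Cyan: 6406951322.000; Violet: 967986937.000.
Minimum at Amber.

Amber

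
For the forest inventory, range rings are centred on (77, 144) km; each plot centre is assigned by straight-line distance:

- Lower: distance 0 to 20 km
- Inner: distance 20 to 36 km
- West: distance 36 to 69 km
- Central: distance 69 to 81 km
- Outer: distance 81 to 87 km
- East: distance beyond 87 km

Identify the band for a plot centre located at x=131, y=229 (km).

Distance = √((131−77)² + (229−144)²) = √(2916.000 + 7225.000) = 100.703 km.
87 ≤ 100.703 < ∞ → East.

East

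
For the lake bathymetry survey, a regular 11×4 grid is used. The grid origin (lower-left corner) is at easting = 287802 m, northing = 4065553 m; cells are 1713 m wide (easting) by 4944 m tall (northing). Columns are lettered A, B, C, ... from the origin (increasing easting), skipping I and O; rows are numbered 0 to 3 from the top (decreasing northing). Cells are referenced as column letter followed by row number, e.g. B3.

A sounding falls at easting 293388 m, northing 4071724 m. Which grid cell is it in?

Column index: ⌊(293388 − 287802) / 1713⌋ = ⌊3.261⌋ = 3 → column D
Row offset from origin: ⌊(4071724 − 4065553) / 4944⌋ = ⌊1.248⌋ = 1 → row 2 (counted from top)

D2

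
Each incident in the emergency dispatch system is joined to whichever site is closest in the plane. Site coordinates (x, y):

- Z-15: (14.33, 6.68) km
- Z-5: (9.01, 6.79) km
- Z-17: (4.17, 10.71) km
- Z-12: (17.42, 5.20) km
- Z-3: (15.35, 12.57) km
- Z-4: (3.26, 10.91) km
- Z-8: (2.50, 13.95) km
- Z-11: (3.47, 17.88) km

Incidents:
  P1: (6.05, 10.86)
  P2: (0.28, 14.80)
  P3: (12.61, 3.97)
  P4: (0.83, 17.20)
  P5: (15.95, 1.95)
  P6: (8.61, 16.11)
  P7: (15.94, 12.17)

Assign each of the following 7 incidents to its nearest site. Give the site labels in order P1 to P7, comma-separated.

P1 → Z-17 (d²=3.56)
P2 → Z-8 (d²=5.65)
P3 → Z-15 (d²=10.30)
P4 → Z-11 (d²=7.43)
P5 → Z-12 (d²=12.72)
P6 → Z-11 (d²=29.55)
P7 → Z-3 (d²=0.51)

Z-17, Z-8, Z-15, Z-11, Z-12, Z-11, Z-3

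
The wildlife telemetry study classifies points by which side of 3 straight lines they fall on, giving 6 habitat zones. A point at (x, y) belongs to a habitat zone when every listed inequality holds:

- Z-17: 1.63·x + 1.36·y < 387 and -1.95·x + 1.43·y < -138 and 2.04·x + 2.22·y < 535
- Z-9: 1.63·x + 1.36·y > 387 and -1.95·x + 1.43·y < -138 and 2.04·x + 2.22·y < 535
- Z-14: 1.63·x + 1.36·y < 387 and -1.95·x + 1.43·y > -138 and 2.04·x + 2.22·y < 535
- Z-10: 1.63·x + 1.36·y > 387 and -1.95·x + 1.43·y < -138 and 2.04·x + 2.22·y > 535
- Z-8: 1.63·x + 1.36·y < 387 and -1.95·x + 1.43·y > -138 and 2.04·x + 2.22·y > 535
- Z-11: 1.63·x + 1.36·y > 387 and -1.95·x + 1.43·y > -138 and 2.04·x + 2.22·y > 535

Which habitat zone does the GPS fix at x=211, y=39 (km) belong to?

Z-9

1.63·211 + 1.36·39 = 396.970, which is > 387
-1.95·211 + 1.43·39 = -355.680, which is < -138
2.04·211 + 2.22·39 = 517.020, which is < 535
This sign pattern matches Z-9.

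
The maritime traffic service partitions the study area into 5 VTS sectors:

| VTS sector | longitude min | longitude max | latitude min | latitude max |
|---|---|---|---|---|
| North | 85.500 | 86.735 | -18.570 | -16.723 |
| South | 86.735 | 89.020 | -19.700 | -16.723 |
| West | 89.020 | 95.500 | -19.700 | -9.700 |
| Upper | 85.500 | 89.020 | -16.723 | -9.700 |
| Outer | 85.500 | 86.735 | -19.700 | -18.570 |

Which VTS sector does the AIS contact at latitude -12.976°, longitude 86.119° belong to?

Upper

The point has longitude = 86.119 and latitude = -12.976.
Only Upper satisfies 85.500 ≤ longitude ≤ 89.020 and -16.723 ≤ latitude ≤ -9.700.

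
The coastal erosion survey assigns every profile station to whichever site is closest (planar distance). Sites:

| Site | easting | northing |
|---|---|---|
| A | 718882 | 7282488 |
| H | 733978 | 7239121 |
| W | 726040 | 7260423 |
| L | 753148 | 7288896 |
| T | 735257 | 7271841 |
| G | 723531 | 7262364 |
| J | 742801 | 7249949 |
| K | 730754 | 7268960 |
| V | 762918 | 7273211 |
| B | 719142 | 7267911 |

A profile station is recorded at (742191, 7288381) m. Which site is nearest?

Squared distances to each site:
A: 578036930.000; H: 2494000969.000; W: 1042504565.000; L: 120321074.000; T: 321651956.000; G: 1025079889.000; J: 1477390724.000; K: 507980210.000; V: 659737429.000; B: 950277301.000.
Minimum at L.

L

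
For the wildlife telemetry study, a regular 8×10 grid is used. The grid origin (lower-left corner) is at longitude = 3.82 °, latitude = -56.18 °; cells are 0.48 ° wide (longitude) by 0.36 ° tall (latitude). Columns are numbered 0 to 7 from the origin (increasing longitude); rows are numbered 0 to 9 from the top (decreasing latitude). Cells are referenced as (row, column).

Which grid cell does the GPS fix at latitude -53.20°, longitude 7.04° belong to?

Column index: ⌊(7.04 − 3.82) / 0.48⌋ = ⌊6.708⌋ = 6
Row offset from origin: ⌊(-53.20 − -56.18) / 0.36⌋ = ⌊8.278⌋ = 8 → row 1 (counted from top)

(1, 6)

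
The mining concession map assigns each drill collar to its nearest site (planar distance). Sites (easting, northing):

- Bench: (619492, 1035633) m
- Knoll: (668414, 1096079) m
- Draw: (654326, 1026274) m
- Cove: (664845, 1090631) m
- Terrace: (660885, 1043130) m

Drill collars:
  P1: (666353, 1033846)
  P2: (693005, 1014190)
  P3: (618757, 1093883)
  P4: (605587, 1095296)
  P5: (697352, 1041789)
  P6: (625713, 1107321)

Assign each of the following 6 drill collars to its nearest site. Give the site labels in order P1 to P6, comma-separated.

P1 → Terrace (d²=116091680.00)
P2 → Draw (d²=1642088097.00)
P3 → Cove (d²=2134679248.00)
P4 → Cove (d²=3533272789.00)
P5 → Terrace (d²=1331640370.00)
P6 → Cove (d²=1809869524.00)

Terrace, Draw, Cove, Cove, Terrace, Cove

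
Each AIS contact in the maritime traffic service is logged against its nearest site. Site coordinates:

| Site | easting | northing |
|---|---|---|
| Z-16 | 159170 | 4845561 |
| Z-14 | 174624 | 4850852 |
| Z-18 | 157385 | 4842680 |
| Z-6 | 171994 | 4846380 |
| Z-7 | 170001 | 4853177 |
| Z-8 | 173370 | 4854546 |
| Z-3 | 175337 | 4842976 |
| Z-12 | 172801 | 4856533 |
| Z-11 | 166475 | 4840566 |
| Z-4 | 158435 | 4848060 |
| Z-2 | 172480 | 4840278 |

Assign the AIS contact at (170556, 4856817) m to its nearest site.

Squared distances to each site:
Z-16: 256338532.000; Z-14: 52129849.000; Z-18: 373330010.000; Z-6: 110998813.000; Z-7: 13557625.000; Z-8: 13076037.000; Z-3: 214431242.000; Z-12: 5120681.000; Z-11: 280749562.000; Z-4: 223603690.000; Z-2: 277240297.000.
Minimum at Z-12.

Z-12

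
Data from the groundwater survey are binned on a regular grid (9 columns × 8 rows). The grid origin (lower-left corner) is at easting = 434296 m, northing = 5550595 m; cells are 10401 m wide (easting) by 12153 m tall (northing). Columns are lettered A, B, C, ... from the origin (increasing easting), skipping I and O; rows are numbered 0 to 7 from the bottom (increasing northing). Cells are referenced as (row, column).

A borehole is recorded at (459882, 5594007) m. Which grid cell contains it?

Column index: ⌊(459882 − 434296) / 10401⌋ = ⌊2.460⌋ = 2 → column C
Row offset from origin: ⌊(5594007 − 5550595) / 12153⌋ = ⌊3.572⌋ = 3 → row 3

(3, C)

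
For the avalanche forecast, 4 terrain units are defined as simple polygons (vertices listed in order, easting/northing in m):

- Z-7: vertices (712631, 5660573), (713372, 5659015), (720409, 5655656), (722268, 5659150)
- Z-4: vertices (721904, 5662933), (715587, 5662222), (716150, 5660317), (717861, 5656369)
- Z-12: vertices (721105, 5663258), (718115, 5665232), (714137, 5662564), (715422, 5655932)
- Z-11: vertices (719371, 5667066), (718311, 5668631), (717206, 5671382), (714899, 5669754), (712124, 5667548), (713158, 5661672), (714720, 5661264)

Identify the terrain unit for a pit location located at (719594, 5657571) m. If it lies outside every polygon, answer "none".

Cast a ray rightward from (719594, 5657571). For each polygon, the edges (by vertex number in listed order) whose endpoints lie on opposite sides of northing = 5657571, where each meets that height, and whether that is right or left of the point:
Z-7: 2–3 at easting≈716397.1 (left), 3–4 at easting≈721427.9 (right) → 1 crossing.
Z-4: 3–4 at easting≈717340.1 (left), 4–1 at easting≈718601.4 (left) → 0 crossings.
Z-12: 3–4 at easting≈715104.4 (left), 4–1 at easting≈716693.4 (left) → 0 crossings.
Z-11: no edge straddles that height → 0 crossings.
Only Z-7 has an odd count, so the point is inside Z-7.

Z-7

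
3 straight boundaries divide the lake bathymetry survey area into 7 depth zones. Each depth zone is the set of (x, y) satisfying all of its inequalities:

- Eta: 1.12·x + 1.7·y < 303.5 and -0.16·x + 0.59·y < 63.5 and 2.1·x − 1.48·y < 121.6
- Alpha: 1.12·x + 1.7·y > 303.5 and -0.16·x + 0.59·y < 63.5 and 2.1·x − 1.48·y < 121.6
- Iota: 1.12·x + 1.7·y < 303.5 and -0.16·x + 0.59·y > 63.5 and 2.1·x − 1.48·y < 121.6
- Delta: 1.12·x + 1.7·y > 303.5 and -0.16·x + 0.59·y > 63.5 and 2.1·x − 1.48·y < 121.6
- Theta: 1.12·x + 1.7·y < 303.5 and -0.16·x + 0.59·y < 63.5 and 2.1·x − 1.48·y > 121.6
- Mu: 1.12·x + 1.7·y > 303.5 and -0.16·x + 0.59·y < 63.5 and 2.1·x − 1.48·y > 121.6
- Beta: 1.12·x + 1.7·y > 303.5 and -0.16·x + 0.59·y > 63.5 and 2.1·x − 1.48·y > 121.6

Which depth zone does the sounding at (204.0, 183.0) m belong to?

1.12·204.0 + 1.7·183.0 = 539.580, which is > 303.5
-0.16·204.0 + 0.59·183.0 = 75.330, which is > 63.5
2.1·204.0 − 1.48·183.0 = 157.560, which is > 121.6
This sign pattern matches Beta.

Beta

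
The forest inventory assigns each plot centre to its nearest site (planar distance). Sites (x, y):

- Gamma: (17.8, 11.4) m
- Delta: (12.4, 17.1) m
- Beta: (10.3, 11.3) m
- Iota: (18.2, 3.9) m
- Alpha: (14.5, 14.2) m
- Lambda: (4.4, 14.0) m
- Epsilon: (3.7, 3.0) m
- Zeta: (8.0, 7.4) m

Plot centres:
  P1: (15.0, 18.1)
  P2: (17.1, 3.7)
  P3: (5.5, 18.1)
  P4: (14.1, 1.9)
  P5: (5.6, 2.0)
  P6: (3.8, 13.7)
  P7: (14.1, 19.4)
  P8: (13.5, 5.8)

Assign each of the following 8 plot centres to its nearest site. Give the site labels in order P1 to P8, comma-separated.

P1 → Delta (d²=7.76)
P2 → Iota (d²=1.25)
P3 → Lambda (d²=18.02)
P4 → Iota (d²=20.81)
P5 → Epsilon (d²=4.61)
P6 → Lambda (d²=0.45)
P7 → Delta (d²=8.18)
P8 → Iota (d²=25.70)

Delta, Iota, Lambda, Iota, Epsilon, Lambda, Delta, Iota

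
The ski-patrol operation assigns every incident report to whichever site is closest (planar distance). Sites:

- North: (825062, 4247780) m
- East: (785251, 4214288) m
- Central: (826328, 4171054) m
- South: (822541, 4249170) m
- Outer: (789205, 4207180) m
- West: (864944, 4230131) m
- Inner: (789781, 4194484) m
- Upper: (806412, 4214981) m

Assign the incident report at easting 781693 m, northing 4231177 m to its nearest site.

Squared distances to each site:
North: 2156529770.000; East: 297897685.000; Central: 5607058354.000; South: 1992307153.000; Outer: 632286153.000; West: 6931823117.000; Inner: 1411791993.000; Upper: 873339377.000.
Minimum at East.

East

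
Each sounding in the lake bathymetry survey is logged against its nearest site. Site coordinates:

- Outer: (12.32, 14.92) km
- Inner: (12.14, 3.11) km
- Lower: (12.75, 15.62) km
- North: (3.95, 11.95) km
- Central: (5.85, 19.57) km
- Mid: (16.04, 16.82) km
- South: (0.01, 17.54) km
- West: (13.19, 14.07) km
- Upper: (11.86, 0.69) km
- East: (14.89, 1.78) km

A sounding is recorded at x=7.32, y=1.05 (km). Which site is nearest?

Squared distances to each site:
Outer: 217.377; Inner: 27.476; Lower: 241.770; North: 130.167; Central: 345.151; Mid: 324.731; South: 325.356; West: 203.977; Upper: 20.741; East: 57.838.
Minimum at Upper.

Upper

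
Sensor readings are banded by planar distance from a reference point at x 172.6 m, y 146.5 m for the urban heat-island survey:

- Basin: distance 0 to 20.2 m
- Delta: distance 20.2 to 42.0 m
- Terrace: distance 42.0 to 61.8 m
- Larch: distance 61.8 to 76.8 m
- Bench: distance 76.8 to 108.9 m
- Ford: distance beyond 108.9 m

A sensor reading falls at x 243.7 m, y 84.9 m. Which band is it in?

Distance = √((243.7−172.6)² + (84.9−146.5)²) = √(5055.210 + 3794.560) = 94.073 m.
76.8 ≤ 94.073 < 108.9 → Bench.

Bench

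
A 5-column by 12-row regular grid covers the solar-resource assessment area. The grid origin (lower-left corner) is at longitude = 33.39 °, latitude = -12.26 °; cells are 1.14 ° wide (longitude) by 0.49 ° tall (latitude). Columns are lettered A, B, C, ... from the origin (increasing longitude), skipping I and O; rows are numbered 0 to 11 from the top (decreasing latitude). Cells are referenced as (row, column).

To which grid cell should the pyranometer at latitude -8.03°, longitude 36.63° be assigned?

(3, C)

Column index: ⌊(36.63 − 33.39) / 1.14⌋ = ⌊2.842⌋ = 2 → column C
Row offset from origin: ⌊(-8.03 − -12.26) / 0.49⌋ = ⌊8.633⌋ = 8 → row 3 (counted from top)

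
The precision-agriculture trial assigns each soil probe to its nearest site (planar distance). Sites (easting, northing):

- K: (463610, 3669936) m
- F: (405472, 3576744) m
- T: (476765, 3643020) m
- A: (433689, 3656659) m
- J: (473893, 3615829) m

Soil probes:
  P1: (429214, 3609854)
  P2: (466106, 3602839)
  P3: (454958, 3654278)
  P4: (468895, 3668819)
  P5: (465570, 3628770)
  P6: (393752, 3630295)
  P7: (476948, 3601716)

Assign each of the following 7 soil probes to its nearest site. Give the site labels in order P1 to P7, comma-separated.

P1 → F (d²=1659954664.00)
P2 → J (d²=229377469.00)
P3 → K (d²=320030068.00)
P4 → K (d²=29178914.00)
P5 → J (d²=236741810.00)
P6 → A (d²=2290024465.00)
P7 → J (d²=208509794.00)

F, J, K, K, J, A, J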